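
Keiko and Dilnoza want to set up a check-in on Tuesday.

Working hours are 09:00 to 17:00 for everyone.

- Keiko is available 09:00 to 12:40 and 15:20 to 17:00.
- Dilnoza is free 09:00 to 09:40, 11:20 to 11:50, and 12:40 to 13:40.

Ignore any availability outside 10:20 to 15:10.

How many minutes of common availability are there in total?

Keiko ∩ Dilnoza: 09:00–09:40, 11:20–11:50.
Restricted to 10:20–15:10: 11:20–11:50.
Total common minutes: 30.

30 minutes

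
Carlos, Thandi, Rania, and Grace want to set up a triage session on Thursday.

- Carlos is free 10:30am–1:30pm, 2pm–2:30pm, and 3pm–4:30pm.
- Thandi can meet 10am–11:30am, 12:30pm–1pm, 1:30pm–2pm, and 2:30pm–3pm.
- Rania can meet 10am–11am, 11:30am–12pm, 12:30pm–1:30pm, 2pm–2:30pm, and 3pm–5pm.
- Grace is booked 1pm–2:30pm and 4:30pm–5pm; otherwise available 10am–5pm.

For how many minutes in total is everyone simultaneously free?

60 minutes

Grace free within 10:00–17:00: 10:00–13:00, 14:30–16:30.
Carlos ∩ Thandi: 10:30–11:30, 12:30–13:00.
Carlos ∩ Thandi ∩ Rania: 10:30–11:00, 12:30–13:00.
Carlos ∩ Thandi ∩ Rania ∩ Grace: 10:30–11:00, 12:30–13:00.
Total common minutes: 30 + 30 = 60.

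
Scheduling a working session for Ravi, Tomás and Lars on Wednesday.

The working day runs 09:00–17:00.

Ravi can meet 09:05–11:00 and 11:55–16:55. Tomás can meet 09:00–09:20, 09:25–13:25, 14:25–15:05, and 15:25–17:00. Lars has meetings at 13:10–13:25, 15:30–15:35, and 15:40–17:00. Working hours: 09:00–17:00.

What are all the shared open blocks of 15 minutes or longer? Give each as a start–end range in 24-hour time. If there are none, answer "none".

Lars free within 09:00–17:00: 09:00–13:10, 13:25–15:30, 15:35–15:40.
Ravi ∩ Tomás: 09:05–09:20, 09:25–11:00, 11:55–13:25, 14:25–15:05, 15:25–16:55.
Ravi ∩ Tomás ∩ Lars: 09:05–09:20, 09:25–11:00, 11:55–13:10, 14:25–15:05, 15:25–15:30, 15:35–15:40.
Windows ≥ 15 min: 09:05–09:20, 09:25–11:00, 11:55–13:10, 14:25–15:05.

09:05–09:20, 09:25–11:00, 11:55–13:10, 14:25–15:05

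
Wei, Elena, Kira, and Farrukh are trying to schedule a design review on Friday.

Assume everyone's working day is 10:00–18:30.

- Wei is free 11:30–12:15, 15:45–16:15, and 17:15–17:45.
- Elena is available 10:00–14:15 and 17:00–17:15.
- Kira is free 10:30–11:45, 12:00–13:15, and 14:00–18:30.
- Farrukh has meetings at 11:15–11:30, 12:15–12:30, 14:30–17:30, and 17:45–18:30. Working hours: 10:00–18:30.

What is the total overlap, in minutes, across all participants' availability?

Farrukh free within 10:00–18:30: 10:00–11:15, 11:30–12:15, 12:30–14:30, 17:30–17:45.
Wei ∩ Elena: 11:30–12:15.
Wei ∩ Elena ∩ Kira: 11:30–11:45, 12:00–12:15.
Wei ∩ Elena ∩ Kira ∩ Farrukh: 11:30–11:45, 12:00–12:15.
Total common minutes: 15 + 15 = 30.

30 minutes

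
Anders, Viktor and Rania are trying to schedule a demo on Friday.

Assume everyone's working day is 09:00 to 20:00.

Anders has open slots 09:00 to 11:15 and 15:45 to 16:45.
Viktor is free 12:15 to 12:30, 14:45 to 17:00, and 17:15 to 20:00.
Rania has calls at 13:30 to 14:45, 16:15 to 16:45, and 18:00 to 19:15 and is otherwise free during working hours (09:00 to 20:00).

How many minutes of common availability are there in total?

Rania free within 09:00–20:00: 09:00–13:30, 14:45–16:15, 16:45–18:00, 19:15–20:00.
Anders ∩ Viktor: 15:45–16:45.
Anders ∩ Viktor ∩ Rania: 15:45–16:15.
Total common minutes: 30.

30 minutes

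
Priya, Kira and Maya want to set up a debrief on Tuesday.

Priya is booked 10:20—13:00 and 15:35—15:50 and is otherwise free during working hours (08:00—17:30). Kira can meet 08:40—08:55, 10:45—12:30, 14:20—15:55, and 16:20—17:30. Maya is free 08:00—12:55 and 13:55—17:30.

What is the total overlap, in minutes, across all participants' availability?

165 minutes

Priya free within 08:00–17:30: 08:00–10:20, 13:00–15:35, 15:50–17:30.
Priya ∩ Kira: 08:40–08:55, 14:20–15:35, 15:50–15:55, 16:20–17:30.
Priya ∩ Kira ∩ Maya: 08:40–08:55, 14:20–15:35, 15:50–15:55, 16:20–17:30.
Total common minutes: 15 + 75 + 5 + 70 = 165.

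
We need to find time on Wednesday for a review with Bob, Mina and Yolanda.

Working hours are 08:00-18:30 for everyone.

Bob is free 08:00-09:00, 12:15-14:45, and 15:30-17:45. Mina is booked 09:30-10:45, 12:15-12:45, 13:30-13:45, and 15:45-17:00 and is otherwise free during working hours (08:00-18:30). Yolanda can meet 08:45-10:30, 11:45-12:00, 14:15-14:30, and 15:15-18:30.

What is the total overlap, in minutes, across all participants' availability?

Mina free within 08:00–18:30: 08:00–09:30, 10:45–12:15, 12:45–13:30, 13:45–15:45, 17:00–18:30.
Bob ∩ Mina: 08:00–09:00, 12:45–13:30, 13:45–14:45, 15:30–15:45, 17:00–17:45.
Bob ∩ Mina ∩ Yolanda: 08:45–09:00, 14:15–14:30, 15:30–15:45, 17:00–17:45.
Total common minutes: 15 + 15 + 15 + 45 = 90.

90 minutes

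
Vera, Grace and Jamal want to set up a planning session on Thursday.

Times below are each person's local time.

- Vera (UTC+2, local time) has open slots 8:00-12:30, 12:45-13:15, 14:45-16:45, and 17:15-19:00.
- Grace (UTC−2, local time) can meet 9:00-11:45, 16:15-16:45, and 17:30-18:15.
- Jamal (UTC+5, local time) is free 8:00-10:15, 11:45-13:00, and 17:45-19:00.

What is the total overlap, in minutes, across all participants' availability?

Vera → UTC: 06:00–10:30, 10:45–11:15, 12:45–14:45, 15:15–17:00.
Grace → UTC: 11:00–13:45, 18:15–18:45, 19:30–20:15.
Jamal → UTC: 03:00–05:15, 06:45–08:00, 12:45–14:00.
Vera ∩ Grace: 11:00–11:15, 12:45–13:45.
Vera ∩ Grace ∩ Jamal: 12:45–13:45.
Total common minutes: 60.

60 minutes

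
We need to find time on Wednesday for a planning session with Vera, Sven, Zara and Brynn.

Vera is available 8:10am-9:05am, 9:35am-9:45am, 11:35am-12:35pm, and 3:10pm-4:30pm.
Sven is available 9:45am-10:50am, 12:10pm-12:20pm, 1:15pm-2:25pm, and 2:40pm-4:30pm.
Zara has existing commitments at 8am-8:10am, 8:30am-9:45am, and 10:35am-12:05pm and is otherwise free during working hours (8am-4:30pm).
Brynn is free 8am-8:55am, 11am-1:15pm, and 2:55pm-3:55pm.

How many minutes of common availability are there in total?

55 minutes

Zara free within 08:00–16:30: 08:10–08:30, 09:45–10:35, 12:05–16:30.
Vera ∩ Sven: 12:10–12:20, 15:10–16:30.
Vera ∩ Sven ∩ Zara: 12:10–12:20, 15:10–16:30.
Vera ∩ Sven ∩ Zara ∩ Brynn: 12:10–12:20, 15:10–15:55.
Total common minutes: 10 + 45 = 55.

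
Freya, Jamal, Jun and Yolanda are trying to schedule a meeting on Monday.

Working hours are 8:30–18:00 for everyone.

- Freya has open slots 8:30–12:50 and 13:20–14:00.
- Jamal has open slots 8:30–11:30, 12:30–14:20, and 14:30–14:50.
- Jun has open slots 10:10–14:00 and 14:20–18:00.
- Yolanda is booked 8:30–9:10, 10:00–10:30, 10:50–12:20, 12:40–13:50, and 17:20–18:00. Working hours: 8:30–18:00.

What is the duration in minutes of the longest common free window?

Yolanda free within 08:30–18:00: 09:10–10:00, 10:30–10:50, 12:20–12:40, 13:50–17:20.
Freya ∩ Jamal: 08:30–11:30, 12:30–12:50, 13:20–14:00.
Freya ∩ Jamal ∩ Jun: 10:10–11:30, 12:30–12:50, 13:20–14:00.
Freya ∩ Jamal ∩ Jun ∩ Yolanda: 10:30–10:50, 12:30–12:40, 13:50–14:00.
Common window lengths: 20, 10, 10 min; longest is 20.

20 minutes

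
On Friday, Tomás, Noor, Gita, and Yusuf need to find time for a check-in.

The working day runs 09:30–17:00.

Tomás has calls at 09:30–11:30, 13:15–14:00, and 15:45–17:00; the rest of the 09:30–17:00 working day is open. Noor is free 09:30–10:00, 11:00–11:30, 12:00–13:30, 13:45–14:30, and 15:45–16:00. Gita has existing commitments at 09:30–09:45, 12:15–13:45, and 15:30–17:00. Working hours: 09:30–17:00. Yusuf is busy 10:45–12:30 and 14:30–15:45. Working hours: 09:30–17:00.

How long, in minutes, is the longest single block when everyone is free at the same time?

30 minutes

Tomás free within 09:30–17:00: 11:30–13:15, 14:00–15:45.
Gita free within 09:30–17:00: 09:45–12:15, 13:45–15:30.
Yusuf free within 09:30–17:00: 09:30–10:45, 12:30–14:30, 15:45–17:00.
Tomás ∩ Noor: 12:00–13:15, 14:00–14:30.
Tomás ∩ Noor ∩ Gita: 12:00–12:15, 14:00–14:30.
Tomás ∩ Noor ∩ Gita ∩ Yusuf: 14:00–14:30.
Single common window of 30 minutes.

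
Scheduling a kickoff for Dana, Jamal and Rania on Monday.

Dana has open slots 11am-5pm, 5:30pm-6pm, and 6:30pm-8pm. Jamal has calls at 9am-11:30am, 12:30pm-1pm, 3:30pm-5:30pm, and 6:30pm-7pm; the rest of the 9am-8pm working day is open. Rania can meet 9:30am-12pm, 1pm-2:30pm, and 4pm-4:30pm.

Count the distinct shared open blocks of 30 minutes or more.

Jamal free within 09:00–20:00: 11:30–12:30, 13:00–15:30, 17:30–18:30, 19:00–20:00.
Dana ∩ Jamal: 11:30–12:30, 13:00–15:30, 17:30–18:00, 19:00–20:00.
Dana ∩ Jamal ∩ Rania: 11:30–12:00, 13:00–14:30.
Windows ≥ 30 min: 11:30–12:00, 13:00–14:30.
That's 2 windows.

2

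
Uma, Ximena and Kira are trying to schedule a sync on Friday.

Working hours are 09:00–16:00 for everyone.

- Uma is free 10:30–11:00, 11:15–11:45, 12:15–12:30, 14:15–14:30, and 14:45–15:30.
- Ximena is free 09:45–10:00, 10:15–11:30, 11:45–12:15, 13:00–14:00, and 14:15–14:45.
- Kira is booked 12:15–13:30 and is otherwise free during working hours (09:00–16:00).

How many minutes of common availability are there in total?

60 minutes

Kira free within 09:00–16:00: 09:00–12:15, 13:30–16:00.
Uma ∩ Ximena: 10:30–11:00, 11:15–11:30, 14:15–14:30.
Uma ∩ Ximena ∩ Kira: 10:30–11:00, 11:15–11:30, 14:15–14:30.
Total common minutes: 30 + 15 + 15 = 60.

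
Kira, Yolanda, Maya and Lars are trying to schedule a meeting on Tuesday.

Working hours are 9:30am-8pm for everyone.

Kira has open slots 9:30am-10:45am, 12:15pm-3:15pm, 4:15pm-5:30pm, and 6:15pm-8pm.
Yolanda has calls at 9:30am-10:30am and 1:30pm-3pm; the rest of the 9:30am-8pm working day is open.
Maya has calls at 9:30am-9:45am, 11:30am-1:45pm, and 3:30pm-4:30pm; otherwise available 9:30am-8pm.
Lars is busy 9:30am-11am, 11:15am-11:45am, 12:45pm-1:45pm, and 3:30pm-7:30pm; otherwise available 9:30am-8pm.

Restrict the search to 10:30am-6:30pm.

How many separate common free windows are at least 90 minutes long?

0

Yolanda free within 09:30–20:00: 10:30–13:30, 15:00–20:00.
Maya free within 09:30–20:00: 09:45–11:30, 13:45–15:30, 16:30–20:00.
Lars free within 09:30–20:00: 11:00–11:15, 11:45–12:45, 13:45–15:30, 19:30–20:00.
Kira ∩ Yolanda: 10:30–10:45, 12:15–13:30, 15:00–15:15, 16:15–17:30, 18:15–20:00.
Kira ∩ Yolanda ∩ Maya: 10:30–10:45, 15:00–15:15, 16:30–17:30, 18:15–20:00.
Kira ∩ Yolanda ∩ Maya ∩ Lars: 15:00–15:15, 19:30–20:00.
Restricted to 10:30–18:30: 15:00–15:15.
Windows ≥ 90 min: (none).
That's 0 windows.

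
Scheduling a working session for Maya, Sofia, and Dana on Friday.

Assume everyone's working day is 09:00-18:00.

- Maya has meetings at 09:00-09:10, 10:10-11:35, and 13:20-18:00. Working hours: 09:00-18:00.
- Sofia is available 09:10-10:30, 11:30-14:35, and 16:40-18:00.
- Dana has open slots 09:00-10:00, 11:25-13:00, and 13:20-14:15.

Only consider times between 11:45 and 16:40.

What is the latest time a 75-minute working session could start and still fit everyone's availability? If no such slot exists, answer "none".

11:45

Maya free within 09:00–18:00: 09:10–10:10, 11:35–13:20.
Maya ∩ Sofia: 09:10–10:10, 11:35–13:20.
Maya ∩ Sofia ∩ Dana: 09:10–10:00, 11:35–13:00.
Restricted to 11:45–16:40: 11:45–13:00.
Windows ≥ 75 min: 11:45–13:00.
Latest start in the last window 11:45–13:00 is 13:00 − 75 min = 11:45.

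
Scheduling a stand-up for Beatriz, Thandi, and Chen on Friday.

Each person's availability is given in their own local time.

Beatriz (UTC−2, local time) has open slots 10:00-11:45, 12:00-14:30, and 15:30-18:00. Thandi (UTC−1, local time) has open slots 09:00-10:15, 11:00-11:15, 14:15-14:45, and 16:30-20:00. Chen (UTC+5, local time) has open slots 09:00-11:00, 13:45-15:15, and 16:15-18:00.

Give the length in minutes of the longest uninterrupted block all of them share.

15 minutes

Beatriz → UTC: 12:00–13:45, 14:00–16:30, 17:30–20:00.
Thandi → UTC: 10:00–11:15, 12:00–12:15, 15:15–15:45, 17:30–21:00.
Chen → UTC: 04:00–06:00, 08:45–10:15, 11:15–13:00.
Beatriz ∩ Thandi: 12:00–12:15, 15:15–15:45, 17:30–20:00.
Beatriz ∩ Thandi ∩ Chen: 12:00–12:15.
Single common window of 15 minutes.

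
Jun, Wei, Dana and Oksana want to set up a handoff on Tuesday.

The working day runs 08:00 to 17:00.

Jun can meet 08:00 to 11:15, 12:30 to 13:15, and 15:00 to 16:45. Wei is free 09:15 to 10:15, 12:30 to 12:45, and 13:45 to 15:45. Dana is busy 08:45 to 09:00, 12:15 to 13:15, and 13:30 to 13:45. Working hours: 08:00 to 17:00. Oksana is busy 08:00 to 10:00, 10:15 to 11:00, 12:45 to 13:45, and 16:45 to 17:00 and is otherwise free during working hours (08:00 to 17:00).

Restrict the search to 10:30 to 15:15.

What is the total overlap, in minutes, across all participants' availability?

Dana free within 08:00–17:00: 08:00–08:45, 09:00–12:15, 13:15–13:30, 13:45–17:00.
Oksana free within 08:00–17:00: 10:00–10:15, 11:00–12:45, 13:45–16:45.
Jun ∩ Wei: 09:15–10:15, 12:30–12:45, 15:00–15:45.
Jun ∩ Wei ∩ Dana: 09:15–10:15, 15:00–15:45.
Jun ∩ Wei ∩ Dana ∩ Oksana: 10:00–10:15, 15:00–15:45.
Restricted to 10:30–15:15: 15:00–15:15.
Total common minutes: 15.

15 minutes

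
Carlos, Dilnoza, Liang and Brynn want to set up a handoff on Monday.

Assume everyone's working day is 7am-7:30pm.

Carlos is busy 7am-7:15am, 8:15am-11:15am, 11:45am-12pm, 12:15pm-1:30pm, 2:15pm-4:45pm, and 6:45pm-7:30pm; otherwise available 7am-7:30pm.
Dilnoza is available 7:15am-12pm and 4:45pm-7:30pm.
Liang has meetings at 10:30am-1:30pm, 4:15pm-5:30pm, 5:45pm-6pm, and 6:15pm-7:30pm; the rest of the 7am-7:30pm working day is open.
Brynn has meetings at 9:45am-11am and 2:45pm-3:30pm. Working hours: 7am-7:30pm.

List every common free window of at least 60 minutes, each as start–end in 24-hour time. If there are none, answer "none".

Carlos free within 07:00–19:30: 07:15–08:15, 11:15–11:45, 12:00–12:15, 13:30–14:15, 16:45–18:45.
Liang free within 07:00–19:30: 07:00–10:30, 13:30–16:15, 17:30–17:45, 18:00–18:15.
Brynn free within 07:00–19:30: 07:00–09:45, 11:00–14:45, 15:30–19:30.
Carlos ∩ Dilnoza: 07:15–08:15, 11:15–11:45, 16:45–18:45.
Carlos ∩ Dilnoza ∩ Liang: 07:15–08:15, 17:30–17:45, 18:00–18:15.
Carlos ∩ Dilnoza ∩ Liang ∩ Brynn: 07:15–08:15, 17:30–17:45, 18:00–18:15.
Windows ≥ 60 min: 07:15–08:15.

07:15–08:15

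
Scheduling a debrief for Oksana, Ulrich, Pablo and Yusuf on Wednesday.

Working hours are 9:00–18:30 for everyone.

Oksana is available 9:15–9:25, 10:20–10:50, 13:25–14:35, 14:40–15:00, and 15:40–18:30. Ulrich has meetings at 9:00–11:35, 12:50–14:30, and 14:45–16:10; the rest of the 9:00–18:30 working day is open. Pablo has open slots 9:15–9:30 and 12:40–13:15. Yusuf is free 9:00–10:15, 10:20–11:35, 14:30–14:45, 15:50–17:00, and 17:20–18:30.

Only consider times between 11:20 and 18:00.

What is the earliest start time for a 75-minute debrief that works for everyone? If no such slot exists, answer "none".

none

Ulrich free within 09:00–18:30: 11:35–12:50, 14:30–14:45, 16:10–18:30.
Oksana ∩ Ulrich: 14:30–14:35, 14:40–14:45, 16:10–18:30.
Oksana ∩ Ulrich ∩ Pablo: (none).
Oksana ∩ Ulrich ∩ Pablo ∩ Yusuf: (none).
Restricted to 11:20–18:00: (none).
Windows ≥ 75 min: (none).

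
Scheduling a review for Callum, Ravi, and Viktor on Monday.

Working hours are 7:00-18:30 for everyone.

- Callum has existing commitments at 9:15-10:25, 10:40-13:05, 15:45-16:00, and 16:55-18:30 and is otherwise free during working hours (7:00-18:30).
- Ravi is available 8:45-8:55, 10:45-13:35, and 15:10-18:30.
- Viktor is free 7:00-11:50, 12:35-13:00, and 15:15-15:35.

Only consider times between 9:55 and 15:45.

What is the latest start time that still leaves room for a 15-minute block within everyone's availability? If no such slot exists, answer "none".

Callum free within 07:00–18:30: 07:00–09:15, 10:25–10:40, 13:05–15:45, 16:00–16:55.
Callum ∩ Ravi: 08:45–08:55, 13:05–13:35, 15:10–15:45, 16:00–16:55.
Callum ∩ Ravi ∩ Viktor: 08:45–08:55, 15:15–15:35.
Restricted to 09:55–15:45: 15:15–15:35.
Windows ≥ 15 min: 15:15–15:35.
Latest start in the last window 15:15–15:35 is 15:35 − 15 min = 15:20.

15:20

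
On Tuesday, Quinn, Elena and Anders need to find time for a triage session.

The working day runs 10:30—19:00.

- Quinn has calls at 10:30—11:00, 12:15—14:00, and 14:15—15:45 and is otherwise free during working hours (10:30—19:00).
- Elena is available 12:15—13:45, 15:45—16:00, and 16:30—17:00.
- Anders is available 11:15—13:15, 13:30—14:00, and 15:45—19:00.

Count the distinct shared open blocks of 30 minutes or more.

Quinn free within 10:30–19:00: 11:00–12:15, 14:00–14:15, 15:45–19:00.
Quinn ∩ Elena: 15:45–16:00, 16:30–17:00.
Quinn ∩ Elena ∩ Anders: 15:45–16:00, 16:30–17:00.
Windows ≥ 30 min: 16:30–17:00.
That's 1 window.

1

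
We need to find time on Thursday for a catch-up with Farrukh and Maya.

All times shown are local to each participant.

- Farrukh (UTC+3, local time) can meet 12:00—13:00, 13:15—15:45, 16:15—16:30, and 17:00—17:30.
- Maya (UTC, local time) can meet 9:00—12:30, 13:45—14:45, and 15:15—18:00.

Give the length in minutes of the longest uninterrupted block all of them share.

Farrukh → UTC: 09:00–10:00, 10:15–12:45, 13:15–13:30, 14:00–14:30.
Maya → UTC: 09:00–12:30, 13:45–14:45, 15:15–18:00.
Farrukh ∩ Maya: 09:00–10:00, 10:15–12:30, 14:00–14:30.
Common window lengths: 60, 135, 30 min; longest is 135.

135 minutes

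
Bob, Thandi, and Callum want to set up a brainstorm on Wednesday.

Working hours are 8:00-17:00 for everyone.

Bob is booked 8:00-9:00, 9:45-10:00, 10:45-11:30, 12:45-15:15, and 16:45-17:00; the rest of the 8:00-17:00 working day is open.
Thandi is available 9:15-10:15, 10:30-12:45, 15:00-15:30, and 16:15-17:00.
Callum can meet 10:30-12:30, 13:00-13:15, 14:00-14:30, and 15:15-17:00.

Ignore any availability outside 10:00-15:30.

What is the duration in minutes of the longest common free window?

Bob free within 08:00–17:00: 09:00–09:45, 10:00–10:45, 11:30–12:45, 15:15–16:45.
Bob ∩ Thandi: 09:15–09:45, 10:00–10:15, 10:30–10:45, 11:30–12:45, 15:15–15:30, 16:15–16:45.
Bob ∩ Thandi ∩ Callum: 10:30–10:45, 11:30–12:30, 15:15–15:30, 16:15–16:45.
Restricted to 10:00–15:30: 10:30–10:45, 11:30–12:30, 15:15–15:30.
Common window lengths: 15, 60, 15 min; longest is 60.

60 minutes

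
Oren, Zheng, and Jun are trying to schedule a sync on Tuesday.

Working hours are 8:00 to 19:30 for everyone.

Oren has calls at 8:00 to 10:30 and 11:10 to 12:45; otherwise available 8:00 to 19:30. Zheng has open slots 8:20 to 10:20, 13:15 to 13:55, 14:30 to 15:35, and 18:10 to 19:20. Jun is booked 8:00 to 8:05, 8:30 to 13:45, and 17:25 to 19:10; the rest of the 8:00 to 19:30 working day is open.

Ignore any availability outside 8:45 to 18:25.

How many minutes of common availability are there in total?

75 minutes

Oren free within 08:00–19:30: 10:30–11:10, 12:45–19:30.
Jun free within 08:00–19:30: 08:05–08:30, 13:45–17:25, 19:10–19:30.
Oren ∩ Zheng: 13:15–13:55, 14:30–15:35, 18:10–19:20.
Oren ∩ Zheng ∩ Jun: 13:45–13:55, 14:30–15:35, 19:10–19:20.
Restricted to 08:45–18:25: 13:45–13:55, 14:30–15:35.
Total common minutes: 10 + 65 = 75.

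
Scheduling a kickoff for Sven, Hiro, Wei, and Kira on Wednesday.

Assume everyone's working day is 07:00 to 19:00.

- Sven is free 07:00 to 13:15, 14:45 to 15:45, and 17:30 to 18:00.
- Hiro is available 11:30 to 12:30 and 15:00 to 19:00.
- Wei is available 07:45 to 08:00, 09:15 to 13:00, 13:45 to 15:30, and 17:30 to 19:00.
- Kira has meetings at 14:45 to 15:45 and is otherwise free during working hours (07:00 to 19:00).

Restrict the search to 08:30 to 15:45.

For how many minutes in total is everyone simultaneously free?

Kira free within 07:00–19:00: 07:00–14:45, 15:45–19:00.
Sven ∩ Hiro: 11:30–12:30, 15:00–15:45, 17:30–18:00.
Sven ∩ Hiro ∩ Wei: 11:30–12:30, 15:00–15:30, 17:30–18:00.
Sven ∩ Hiro ∩ Wei ∩ Kira: 11:30–12:30, 17:30–18:00.
Restricted to 08:30–15:45: 11:30–12:30.
Total common minutes: 60.

60 minutes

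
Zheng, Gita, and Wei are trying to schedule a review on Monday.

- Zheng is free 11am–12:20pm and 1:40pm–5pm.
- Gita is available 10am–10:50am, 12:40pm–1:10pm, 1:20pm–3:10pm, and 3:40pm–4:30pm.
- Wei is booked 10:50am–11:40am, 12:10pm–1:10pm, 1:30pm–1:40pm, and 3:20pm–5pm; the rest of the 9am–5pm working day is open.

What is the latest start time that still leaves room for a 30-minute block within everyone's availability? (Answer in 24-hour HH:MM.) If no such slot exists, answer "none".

14:40

Wei free within 09:00–17:00: 09:00–10:50, 11:40–12:10, 13:10–13:30, 13:40–15:20.
Zheng ∩ Gita: 13:40–15:10, 15:40–16:30.
Zheng ∩ Gita ∩ Wei: 13:40–15:10.
Windows ≥ 30 min: 13:40–15:10.
Latest start in the last window 13:40–15:10 is 15:10 − 30 min = 14:40.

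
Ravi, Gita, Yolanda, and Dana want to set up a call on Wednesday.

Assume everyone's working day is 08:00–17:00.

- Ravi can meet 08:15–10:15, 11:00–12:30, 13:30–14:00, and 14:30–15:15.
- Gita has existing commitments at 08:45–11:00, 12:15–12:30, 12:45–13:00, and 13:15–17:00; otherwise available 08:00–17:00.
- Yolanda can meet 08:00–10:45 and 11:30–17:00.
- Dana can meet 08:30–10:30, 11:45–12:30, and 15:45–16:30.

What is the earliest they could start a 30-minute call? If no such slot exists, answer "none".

Gita free within 08:00–17:00: 08:00–08:45, 11:00–12:15, 12:30–12:45, 13:00–13:15.
Ravi ∩ Gita: 08:15–08:45, 11:00–12:15.
Ravi ∩ Gita ∩ Yolanda: 08:15–08:45, 11:30–12:15.
Ravi ∩ Gita ∩ Yolanda ∩ Dana: 08:30–08:45, 11:45–12:15.
Windows ≥ 30 min: 11:45–12:15.
Earliest such window starts at 11:45.

11:45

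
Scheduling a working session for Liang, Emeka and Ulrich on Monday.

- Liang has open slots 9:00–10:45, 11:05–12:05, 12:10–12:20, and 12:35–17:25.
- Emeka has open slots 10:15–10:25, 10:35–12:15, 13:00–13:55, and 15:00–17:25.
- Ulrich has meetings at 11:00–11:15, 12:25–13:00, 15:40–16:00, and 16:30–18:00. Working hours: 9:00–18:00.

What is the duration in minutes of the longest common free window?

Ulrich free within 09:00–18:00: 09:00–11:00, 11:15–12:25, 13:00–15:40, 16:00–16:30.
Liang ∩ Emeka: 10:15–10:25, 10:35–10:45, 11:05–12:05, 12:10–12:15, 13:00–13:55, 15:00–17:25.
Liang ∩ Emeka ∩ Ulrich: 10:15–10:25, 10:35–10:45, 11:15–12:05, 12:10–12:15, 13:00–13:55, 15:00–15:40, 16:00–16:30.
Common window lengths: 10, 10, 50, 5, 55, 40, 30 min; longest is 55.

55 minutes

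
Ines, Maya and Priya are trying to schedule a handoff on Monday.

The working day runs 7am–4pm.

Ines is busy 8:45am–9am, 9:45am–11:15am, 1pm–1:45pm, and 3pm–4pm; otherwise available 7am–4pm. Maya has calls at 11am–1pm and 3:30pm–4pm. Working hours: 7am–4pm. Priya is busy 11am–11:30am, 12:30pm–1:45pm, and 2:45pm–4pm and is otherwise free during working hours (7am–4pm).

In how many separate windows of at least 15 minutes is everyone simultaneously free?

3

Ines free within 07:00–16:00: 07:00–08:45, 09:00–09:45, 11:15–13:00, 13:45–15:00.
Maya free within 07:00–16:00: 07:00–11:00, 13:00–15:30.
Priya free within 07:00–16:00: 07:00–11:00, 11:30–12:30, 13:45–14:45.
Ines ∩ Maya: 07:00–08:45, 09:00–09:45, 13:45–15:00.
Ines ∩ Maya ∩ Priya: 07:00–08:45, 09:00–09:45, 13:45–14:45.
Windows ≥ 15 min: 07:00–08:45, 09:00–09:45, 13:45–14:45.
That's 3 windows.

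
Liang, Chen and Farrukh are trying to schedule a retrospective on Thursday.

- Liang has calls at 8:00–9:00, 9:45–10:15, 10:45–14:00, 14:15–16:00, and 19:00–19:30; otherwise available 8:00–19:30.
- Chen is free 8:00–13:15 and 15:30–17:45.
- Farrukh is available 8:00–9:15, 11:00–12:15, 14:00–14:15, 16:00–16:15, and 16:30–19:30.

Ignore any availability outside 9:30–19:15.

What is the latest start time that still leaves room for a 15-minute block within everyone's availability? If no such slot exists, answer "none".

17:30

Liang free within 08:00–19:30: 09:00–09:45, 10:15–10:45, 14:00–14:15, 16:00–19:00.
Liang ∩ Chen: 09:00–09:45, 10:15–10:45, 16:00–17:45.
Liang ∩ Chen ∩ Farrukh: 09:00–09:15, 16:00–16:15, 16:30–17:45.
Restricted to 09:30–19:15: 16:00–16:15, 16:30–17:45.
Windows ≥ 15 min: 16:00–16:15, 16:30–17:45.
Latest start in the last window 16:30–17:45 is 17:45 − 15 min = 17:30.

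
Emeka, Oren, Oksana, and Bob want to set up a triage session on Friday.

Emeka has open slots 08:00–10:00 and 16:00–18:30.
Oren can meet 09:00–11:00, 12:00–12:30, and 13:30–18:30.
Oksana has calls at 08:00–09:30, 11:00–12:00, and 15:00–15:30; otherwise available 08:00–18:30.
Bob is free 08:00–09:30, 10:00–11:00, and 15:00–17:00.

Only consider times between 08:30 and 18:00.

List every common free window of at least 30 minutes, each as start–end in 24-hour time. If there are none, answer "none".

16:00–17:00

Oksana free within 08:00–18:30: 09:30–11:00, 12:00–15:00, 15:30–18:30.
Emeka ∩ Oren: 09:00–10:00, 16:00–18:30.
Emeka ∩ Oren ∩ Oksana: 09:30–10:00, 16:00–18:30.
Emeka ∩ Oren ∩ Oksana ∩ Bob: 16:00–17:00.
Restricted to 08:30–18:00: 16:00–17:00.
Windows ≥ 30 min: 16:00–17:00.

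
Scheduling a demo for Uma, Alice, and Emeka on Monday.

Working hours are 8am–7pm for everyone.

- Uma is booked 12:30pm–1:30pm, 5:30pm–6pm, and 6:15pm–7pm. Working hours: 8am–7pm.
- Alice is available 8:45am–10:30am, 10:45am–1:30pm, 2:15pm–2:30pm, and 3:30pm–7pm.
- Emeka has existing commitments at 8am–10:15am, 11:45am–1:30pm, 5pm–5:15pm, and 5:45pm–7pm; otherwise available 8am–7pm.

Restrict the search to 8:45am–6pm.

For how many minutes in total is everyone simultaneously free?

195 minutes

Uma free within 08:00–19:00: 08:00–12:30, 13:30–17:30, 18:00–18:15.
Emeka free within 08:00–19:00: 10:15–11:45, 13:30–17:00, 17:15–17:45.
Uma ∩ Alice: 08:45–10:30, 10:45–12:30, 14:15–14:30, 15:30–17:30, 18:00–18:15.
Uma ∩ Alice ∩ Emeka: 10:15–10:30, 10:45–11:45, 14:15–14:30, 15:30–17:00, 17:15–17:30.
Restricted to 08:45–18:00: 10:15–10:30, 10:45–11:45, 14:15–14:30, 15:30–17:00, 17:15–17:30.
Total common minutes: 15 + 60 + 15 + 90 + 15 = 195.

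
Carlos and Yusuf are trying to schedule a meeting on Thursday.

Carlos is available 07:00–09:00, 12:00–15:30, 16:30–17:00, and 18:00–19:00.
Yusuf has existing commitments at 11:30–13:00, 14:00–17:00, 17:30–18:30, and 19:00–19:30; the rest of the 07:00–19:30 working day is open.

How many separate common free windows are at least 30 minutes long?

3

Yusuf free within 07:00–19:30: 07:00–11:30, 13:00–14:00, 17:00–17:30, 18:30–19:00.
Carlos ∩ Yusuf: 07:00–09:00, 13:00–14:00, 18:30–19:00.
Windows ≥ 30 min: 07:00–09:00, 13:00–14:00, 18:30–19:00.
That's 3 windows.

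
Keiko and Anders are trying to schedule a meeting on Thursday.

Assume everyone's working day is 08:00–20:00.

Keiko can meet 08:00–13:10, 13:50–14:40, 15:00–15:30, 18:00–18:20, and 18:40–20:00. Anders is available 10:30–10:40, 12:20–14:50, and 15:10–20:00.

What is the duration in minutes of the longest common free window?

Keiko ∩ Anders: 10:30–10:40, 12:20–13:10, 13:50–14:40, 15:10–15:30, 18:00–18:20, 18:40–20:00.
Common window lengths: 10, 50, 50, 20, 20, 80 min; longest is 80.

80 minutes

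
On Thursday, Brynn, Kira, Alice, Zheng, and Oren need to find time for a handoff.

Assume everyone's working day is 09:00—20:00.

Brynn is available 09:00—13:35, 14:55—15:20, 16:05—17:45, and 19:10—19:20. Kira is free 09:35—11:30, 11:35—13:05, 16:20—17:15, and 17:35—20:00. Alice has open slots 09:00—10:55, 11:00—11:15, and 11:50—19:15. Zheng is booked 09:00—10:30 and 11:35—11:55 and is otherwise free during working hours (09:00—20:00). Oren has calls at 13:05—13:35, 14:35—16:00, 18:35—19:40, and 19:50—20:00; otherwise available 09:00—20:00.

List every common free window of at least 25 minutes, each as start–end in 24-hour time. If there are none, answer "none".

Zheng free within 09:00–20:00: 10:30–11:35, 11:55–20:00.
Oren free within 09:00–20:00: 09:00–13:05, 13:35–14:35, 16:00–18:35, 19:40–19:50.
Brynn ∩ Kira: 09:35–11:30, 11:35–13:05, 16:20–17:15, 17:35–17:45, 19:10–19:20.
Brynn ∩ Kira ∩ Alice: 09:35–10:55, 11:00–11:15, 11:50–13:05, 16:20–17:15, 17:35–17:45, 19:10–19:15.
Brynn ∩ Kira ∩ Alice ∩ Zheng: 10:30–10:55, 11:00–11:15, 11:55–13:05, 16:20–17:15, 17:35–17:45, 19:10–19:15.
Brynn ∩ Kira ∩ Alice ∩ Zheng ∩ Oren: 10:30–10:55, 11:00–11:15, 11:55–13:05, 16:20–17:15, 17:35–17:45.
Windows ≥ 25 min: 10:30–10:55, 11:55–13:05, 16:20–17:15.

10:30–10:55, 11:55–13:05, 16:20–17:15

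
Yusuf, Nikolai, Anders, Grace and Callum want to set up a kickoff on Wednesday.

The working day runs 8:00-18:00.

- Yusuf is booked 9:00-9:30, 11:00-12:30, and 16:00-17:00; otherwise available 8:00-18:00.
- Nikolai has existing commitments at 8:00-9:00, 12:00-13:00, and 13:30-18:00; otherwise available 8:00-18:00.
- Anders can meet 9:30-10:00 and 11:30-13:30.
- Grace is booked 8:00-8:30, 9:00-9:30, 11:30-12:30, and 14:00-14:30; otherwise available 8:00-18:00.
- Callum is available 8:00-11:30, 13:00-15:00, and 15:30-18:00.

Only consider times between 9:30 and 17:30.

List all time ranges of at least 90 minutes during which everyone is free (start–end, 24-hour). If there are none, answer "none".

none

Yusuf free within 08:00–18:00: 08:00–09:00, 09:30–11:00, 12:30–16:00, 17:00–18:00.
Nikolai free within 08:00–18:00: 09:00–12:00, 13:00–13:30.
Grace free within 08:00–18:00: 08:30–09:00, 09:30–11:30, 12:30–14:00, 14:30–18:00.
Yusuf ∩ Nikolai: 09:30–11:00, 13:00–13:30.
Yusuf ∩ Nikolai ∩ Anders: 09:30–10:00, 13:00–13:30.
Yusuf ∩ Nikolai ∩ Anders ∩ Grace: 09:30–10:00, 13:00–13:30.
Yusuf ∩ Nikolai ∩ Anders ∩ Grace ∩ Callum: 09:30–10:00, 13:00–13:30.
Restricted to 09:30–17:30: 09:30–10:00, 13:00–13:30.
Windows ≥ 90 min: (none).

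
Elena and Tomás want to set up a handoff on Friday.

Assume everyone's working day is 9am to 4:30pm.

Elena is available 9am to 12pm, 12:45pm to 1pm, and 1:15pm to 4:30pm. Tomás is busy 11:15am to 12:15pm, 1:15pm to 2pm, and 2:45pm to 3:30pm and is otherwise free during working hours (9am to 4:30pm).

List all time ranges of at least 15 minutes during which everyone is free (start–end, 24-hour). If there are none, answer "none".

09:00–11:15, 12:45–13:00, 14:00–14:45, 15:30–16:30

Tomás free within 09:00–16:30: 09:00–11:15, 12:15–13:15, 14:00–14:45, 15:30–16:30.
Elena ∩ Tomás: 09:00–11:15, 12:45–13:00, 14:00–14:45, 15:30–16:30.
Windows ≥ 15 min: 09:00–11:15, 12:45–13:00, 14:00–14:45, 15:30–16:30.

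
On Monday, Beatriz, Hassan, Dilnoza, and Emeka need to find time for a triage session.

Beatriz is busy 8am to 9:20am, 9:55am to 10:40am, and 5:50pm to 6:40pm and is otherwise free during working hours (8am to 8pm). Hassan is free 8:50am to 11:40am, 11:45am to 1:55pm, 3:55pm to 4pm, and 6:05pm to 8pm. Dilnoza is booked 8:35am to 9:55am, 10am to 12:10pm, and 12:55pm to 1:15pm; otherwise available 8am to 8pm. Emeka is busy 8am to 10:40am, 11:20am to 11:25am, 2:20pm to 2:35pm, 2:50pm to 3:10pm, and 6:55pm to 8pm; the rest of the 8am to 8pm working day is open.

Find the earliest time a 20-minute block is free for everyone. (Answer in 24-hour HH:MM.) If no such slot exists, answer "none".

Beatriz free within 08:00–20:00: 09:20–09:55, 10:40–17:50, 18:40–20:00.
Dilnoza free within 08:00–20:00: 08:00–08:35, 09:55–10:00, 12:10–12:55, 13:15–20:00.
Emeka free within 08:00–20:00: 10:40–11:20, 11:25–14:20, 14:35–14:50, 15:10–18:55.
Beatriz ∩ Hassan: 09:20–09:55, 10:40–11:40, 11:45–13:55, 15:55–16:00, 18:40–20:00.
Beatriz ∩ Hassan ∩ Dilnoza: 12:10–12:55, 13:15–13:55, 15:55–16:00, 18:40–20:00.
Beatriz ∩ Hassan ∩ Dilnoza ∩ Emeka: 12:10–12:55, 13:15–13:55, 15:55–16:00, 18:40–18:55.
Windows ≥ 20 min: 12:10–12:55, 13:15–13:55.
Earliest such window starts at 12:10.

12:10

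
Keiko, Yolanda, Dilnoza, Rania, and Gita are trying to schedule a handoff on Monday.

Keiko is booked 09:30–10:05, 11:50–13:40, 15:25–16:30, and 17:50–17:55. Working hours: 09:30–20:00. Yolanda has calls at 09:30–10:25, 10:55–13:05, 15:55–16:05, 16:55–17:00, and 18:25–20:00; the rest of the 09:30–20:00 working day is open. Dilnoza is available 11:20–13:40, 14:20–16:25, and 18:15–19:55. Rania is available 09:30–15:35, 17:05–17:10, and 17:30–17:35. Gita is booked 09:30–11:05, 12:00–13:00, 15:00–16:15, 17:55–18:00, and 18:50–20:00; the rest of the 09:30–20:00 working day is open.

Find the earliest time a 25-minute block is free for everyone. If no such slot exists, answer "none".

Keiko free within 09:30–20:00: 10:05–11:50, 13:40–15:25, 16:30–17:50, 17:55–20:00.
Yolanda free within 09:30–20:00: 10:25–10:55, 13:05–15:55, 16:05–16:55, 17:00–18:25.
Gita free within 09:30–20:00: 11:05–12:00, 13:00–15:00, 16:15–17:55, 18:00–18:50.
Keiko ∩ Yolanda: 10:25–10:55, 13:40–15:25, 16:30–16:55, 17:00–17:50, 17:55–18:25.
Keiko ∩ Yolanda ∩ Dilnoza: 14:20–15:25, 18:15–18:25.
Keiko ∩ Yolanda ∩ Dilnoza ∩ Rania: 14:20–15:25.
Keiko ∩ Yolanda ∩ Dilnoza ∩ Rania ∩ Gita: 14:20–15:00.
Windows ≥ 25 min: 14:20–15:00.
Earliest such window starts at 14:20.

14:20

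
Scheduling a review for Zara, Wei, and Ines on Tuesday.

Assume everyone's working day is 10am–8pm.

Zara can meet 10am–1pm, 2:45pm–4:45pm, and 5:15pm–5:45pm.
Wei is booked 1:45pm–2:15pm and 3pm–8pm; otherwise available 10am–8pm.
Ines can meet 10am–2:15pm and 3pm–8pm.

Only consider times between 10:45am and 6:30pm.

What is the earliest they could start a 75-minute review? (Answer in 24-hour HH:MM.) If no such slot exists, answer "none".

10:45

Wei free within 10:00–20:00: 10:00–13:45, 14:15–15:00.
Zara ∩ Wei: 10:00–13:00, 14:45–15:00.
Zara ∩ Wei ∩ Ines: 10:00–13:00.
Restricted to 10:45–18:30: 10:45–13:00.
Windows ≥ 75 min: 10:45–13:00.
Earliest such window starts at 10:45.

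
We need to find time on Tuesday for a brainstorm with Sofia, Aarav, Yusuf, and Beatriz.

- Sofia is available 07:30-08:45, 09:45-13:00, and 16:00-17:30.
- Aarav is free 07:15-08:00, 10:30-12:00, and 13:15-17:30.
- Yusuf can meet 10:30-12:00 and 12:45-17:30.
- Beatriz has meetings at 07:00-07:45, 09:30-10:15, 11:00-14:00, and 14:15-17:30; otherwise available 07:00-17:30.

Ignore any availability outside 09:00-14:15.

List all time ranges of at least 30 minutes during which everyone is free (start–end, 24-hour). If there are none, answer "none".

Beatriz free within 07:00–17:30: 07:45–09:30, 10:15–11:00, 14:00–14:15.
Sofia ∩ Aarav: 07:30–08:00, 10:30–12:00, 16:00–17:30.
Sofia ∩ Aarav ∩ Yusuf: 10:30–12:00, 16:00–17:30.
Sofia ∩ Aarav ∩ Yusuf ∩ Beatriz: 10:30–11:00.
Restricted to 09:00–14:15: 10:30–11:00.
Windows ≥ 30 min: 10:30–11:00.

10:30–11:00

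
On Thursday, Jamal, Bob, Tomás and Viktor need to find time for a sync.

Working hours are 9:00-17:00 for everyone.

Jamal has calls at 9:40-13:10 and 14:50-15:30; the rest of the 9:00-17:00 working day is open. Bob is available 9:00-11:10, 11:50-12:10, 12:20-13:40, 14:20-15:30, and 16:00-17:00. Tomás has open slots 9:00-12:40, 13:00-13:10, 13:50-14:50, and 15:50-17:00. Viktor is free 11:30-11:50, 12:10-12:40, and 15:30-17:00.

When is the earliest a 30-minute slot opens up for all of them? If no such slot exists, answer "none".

Jamal free within 09:00–17:00: 09:00–09:40, 13:10–14:50, 15:30–17:00.
Jamal ∩ Bob: 09:00–09:40, 13:10–13:40, 14:20–14:50, 16:00–17:00.
Jamal ∩ Bob ∩ Tomás: 09:00–09:40, 14:20–14:50, 16:00–17:00.
Jamal ∩ Bob ∩ Tomás ∩ Viktor: 16:00–17:00.
Windows ≥ 30 min: 16:00–17:00.
Earliest such window starts at 16:00.

16:00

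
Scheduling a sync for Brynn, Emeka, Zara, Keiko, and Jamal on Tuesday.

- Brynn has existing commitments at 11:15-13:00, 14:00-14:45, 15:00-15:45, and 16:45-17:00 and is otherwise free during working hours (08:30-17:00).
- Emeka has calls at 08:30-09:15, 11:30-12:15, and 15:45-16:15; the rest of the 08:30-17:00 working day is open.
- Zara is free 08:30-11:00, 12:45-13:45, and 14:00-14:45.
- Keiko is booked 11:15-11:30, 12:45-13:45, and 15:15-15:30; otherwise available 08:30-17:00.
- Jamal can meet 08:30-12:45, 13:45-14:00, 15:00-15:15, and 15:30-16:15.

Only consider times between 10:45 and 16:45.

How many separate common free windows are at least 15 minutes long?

Brynn free within 08:30–17:00: 08:30–11:15, 13:00–14:00, 14:45–15:00, 15:45–16:45.
Emeka free within 08:30–17:00: 09:15–11:30, 12:15–15:45, 16:15–17:00.
Keiko free within 08:30–17:00: 08:30–11:15, 11:30–12:45, 13:45–15:15, 15:30–17:00.
Brynn ∩ Emeka: 09:15–11:15, 13:00–14:00, 14:45–15:00, 16:15–16:45.
Brynn ∩ Emeka ∩ Zara: 09:15–11:00, 13:00–13:45.
Brynn ∩ Emeka ∩ Zara ∩ Keiko: 09:15–11:00.
Brynn ∩ Emeka ∩ Zara ∩ Keiko ∩ Jamal: 09:15–11:00.
Restricted to 10:45–16:45: 10:45–11:00.
Windows ≥ 15 min: 10:45–11:00.
That's 1 window.

1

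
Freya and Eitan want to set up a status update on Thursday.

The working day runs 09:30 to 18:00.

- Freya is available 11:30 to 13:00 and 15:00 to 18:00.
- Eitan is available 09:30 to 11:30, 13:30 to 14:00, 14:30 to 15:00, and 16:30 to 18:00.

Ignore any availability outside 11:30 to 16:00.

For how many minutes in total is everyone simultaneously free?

Freya ∩ Eitan: 16:30–18:00.
Restricted to 11:30–16:00: (none).
Total common minutes: 0.

0 minutes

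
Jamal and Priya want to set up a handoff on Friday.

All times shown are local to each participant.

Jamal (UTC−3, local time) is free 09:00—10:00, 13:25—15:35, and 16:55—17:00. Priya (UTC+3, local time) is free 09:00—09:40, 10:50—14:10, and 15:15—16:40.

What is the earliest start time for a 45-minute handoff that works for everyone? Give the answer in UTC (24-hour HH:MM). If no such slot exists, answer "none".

12:15

Jamal → UTC: 12:00–13:00, 16:25–18:35, 19:55–20:00.
Priya → UTC: 06:00–06:40, 07:50–11:10, 12:15–13:40.
Jamal ∩ Priya: 12:15–13:00.
Windows ≥ 45 min: 12:15–13:00.
Earliest such window starts at 12:15.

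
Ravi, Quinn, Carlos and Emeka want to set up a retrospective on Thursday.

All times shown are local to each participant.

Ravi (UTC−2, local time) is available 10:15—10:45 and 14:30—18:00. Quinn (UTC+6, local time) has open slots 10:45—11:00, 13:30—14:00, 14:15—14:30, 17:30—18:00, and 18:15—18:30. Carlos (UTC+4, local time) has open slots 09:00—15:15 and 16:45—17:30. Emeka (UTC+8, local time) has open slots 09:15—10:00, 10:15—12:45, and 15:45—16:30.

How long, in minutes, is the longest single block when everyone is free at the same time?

0 minutes

Ravi → UTC: 12:15–12:45, 16:30–20:00.
Quinn → UTC: 04:45–05:00, 07:30–08:00, 08:15–08:30, 11:30–12:00, 12:15–12:30.
Carlos → UTC: 05:00–11:15, 12:45–13:30.
Emeka → UTC: 01:15–02:00, 02:15–04:45, 07:45–08:30.
Ravi ∩ Quinn: 12:15–12:30.
Ravi ∩ Quinn ∩ Carlos: (none).
Ravi ∩ Quinn ∩ Carlos ∩ Emeka: (none).
No common window.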